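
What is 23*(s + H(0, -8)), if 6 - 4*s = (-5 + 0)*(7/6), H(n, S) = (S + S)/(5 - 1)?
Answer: -575/24 ≈ -23.958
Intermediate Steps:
H(n, S) = S/2 (H(n, S) = (2*S)/4 = (2*S)*(1/4) = S/2)
s = 71/24 (s = 3/2 - (-5 + 0)*7/6/4 = 3/2 - (-5)*7*(1/6)/4 = 3/2 - (-5)*7/(4*6) = 3/2 - 1/4*(-35/6) = 3/2 + 35/24 = 71/24 ≈ 2.9583)
23*(s + H(0, -8)) = 23*(71/24 + (1/2)*(-8)) = 23*(71/24 - 4) = 23*(-25/24) = -575/24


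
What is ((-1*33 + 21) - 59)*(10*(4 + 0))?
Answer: -2840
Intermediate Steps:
((-1*33 + 21) - 59)*(10*(4 + 0)) = ((-33 + 21) - 59)*(10*4) = (-12 - 59)*40 = -71*40 = -2840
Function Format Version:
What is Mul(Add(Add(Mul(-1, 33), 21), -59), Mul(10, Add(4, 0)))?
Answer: -2840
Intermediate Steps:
Mul(Add(Add(Mul(-1, 33), 21), -59), Mul(10, Add(4, 0))) = Mul(Add(Add(-33, 21), -59), Mul(10, 4)) = Mul(Add(-12, -59), 40) = Mul(-71, 40) = -2840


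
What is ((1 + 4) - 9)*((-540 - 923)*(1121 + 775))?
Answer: 11095392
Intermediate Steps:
((1 + 4) - 9)*((-540 - 923)*(1121 + 775)) = (5 - 9)*(-1463*1896) = -4*(-2773848) = 11095392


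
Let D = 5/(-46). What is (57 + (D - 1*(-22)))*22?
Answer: 39919/23 ≈ 1735.6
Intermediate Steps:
D = -5/46 (D = 5*(-1/46) = -5/46 ≈ -0.10870)
(57 + (D - 1*(-22)))*22 = (57 + (-5/46 - 1*(-22)))*22 = (57 + (-5/46 + 22))*22 = (57 + 1007/46)*22 = (3629/46)*22 = 39919/23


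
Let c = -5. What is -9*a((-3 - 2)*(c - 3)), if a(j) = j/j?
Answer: -9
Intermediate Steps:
a(j) = 1
-9*a((-3 - 2)*(c - 3)) = -9*1 = -9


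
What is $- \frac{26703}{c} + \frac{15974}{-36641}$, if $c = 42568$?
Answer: $- \frac{1658405855}{1559734088} \approx -1.0633$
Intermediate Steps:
$- \frac{26703}{c} + \frac{15974}{-36641} = - \frac{26703}{42568} + \frac{15974}{-36641} = \left(-26703\right) \frac{1}{42568} + 15974 \left(- \frac{1}{36641}\right) = - \frac{26703}{42568} - \frac{15974}{36641} = - \frac{1658405855}{1559734088}$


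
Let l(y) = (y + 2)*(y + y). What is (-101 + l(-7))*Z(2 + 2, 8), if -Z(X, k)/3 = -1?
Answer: -93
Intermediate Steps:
l(y) = 2*y*(2 + y) (l(y) = (2 + y)*(2*y) = 2*y*(2 + y))
Z(X, k) = 3 (Z(X, k) = -3*(-1) = 3)
(-101 + l(-7))*Z(2 + 2, 8) = (-101 + 2*(-7)*(2 - 7))*3 = (-101 + 2*(-7)*(-5))*3 = (-101 + 70)*3 = -31*3 = -93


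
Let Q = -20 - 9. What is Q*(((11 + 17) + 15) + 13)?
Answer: -1624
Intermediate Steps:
Q = -29
Q*(((11 + 17) + 15) + 13) = -29*(((11 + 17) + 15) + 13) = -29*((28 + 15) + 13) = -29*(43 + 13) = -29*56 = -1624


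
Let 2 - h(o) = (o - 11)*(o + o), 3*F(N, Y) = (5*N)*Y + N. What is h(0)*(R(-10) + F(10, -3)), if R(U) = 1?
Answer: -274/3 ≈ -91.333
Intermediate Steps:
F(N, Y) = N/3 + 5*N*Y/3 (F(N, Y) = ((5*N)*Y + N)/3 = (5*N*Y + N)/3 = (N + 5*N*Y)/3 = N/3 + 5*N*Y/3)
h(o) = 2 - 2*o*(-11 + o) (h(o) = 2 - (o - 11)*(o + o) = 2 - (-11 + o)*2*o = 2 - 2*o*(-11 + o))
h(0)*(R(-10) + F(10, -3)) = (2 - 2*0² + 22*0)*(1 + (⅓)*10*(1 + 5*(-3))) = (2 - 2*0 + 0)*(1 + (⅓)*10*(1 - 15)) = (2 + 0 + 0)*(1 + (⅓)*10*(-14)) = 2*(1 - 140/3) = 2*(-137/3) = -274/3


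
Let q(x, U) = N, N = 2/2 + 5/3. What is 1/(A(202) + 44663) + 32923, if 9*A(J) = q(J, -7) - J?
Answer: 39682190696/1205303 ≈ 32923.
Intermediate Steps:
N = 8/3 (N = 2*(1/2) + 5*(1/3) = 1 + 5/3 = 8/3 ≈ 2.6667)
q(x, U) = 8/3
A(J) = 8/27 - J/9 (A(J) = (8/3 - J)/9 = 8/27 - J/9)
1/(A(202) + 44663) + 32923 = 1/((8/27 - 1/9*202) + 44663) + 32923 = 1/((8/27 - 202/9) + 44663) + 32923 = 1/(-598/27 + 44663) + 32923 = 1/(1205303/27) + 32923 = 27/1205303 + 32923 = 39682190696/1205303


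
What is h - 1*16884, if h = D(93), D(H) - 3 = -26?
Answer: -16907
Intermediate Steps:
D(H) = -23 (D(H) = 3 - 26 = -23)
h = -23
h - 1*16884 = -23 - 1*16884 = -23 - 16884 = -16907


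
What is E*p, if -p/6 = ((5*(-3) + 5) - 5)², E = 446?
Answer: -602100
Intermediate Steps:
p = -1350 (p = -6*((5*(-3) + 5) - 5)² = -6*((-15 + 5) - 5)² = -6*(-10 - 5)² = -6*(-15)² = -6*225 = -1350)
E*p = 446*(-1350) = -602100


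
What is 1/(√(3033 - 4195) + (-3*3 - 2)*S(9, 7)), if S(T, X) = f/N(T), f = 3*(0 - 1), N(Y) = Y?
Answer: 33/10579 - 9*I*√1162/10579 ≈ 0.0031194 - 0.029*I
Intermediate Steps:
f = -3 (f = 3*(-1) = -3)
S(T, X) = -3/T
1/(√(3033 - 4195) + (-3*3 - 2)*S(9, 7)) = 1/(√(3033 - 4195) + (-3*3 - 2)*(-3/9)) = 1/(√(-1162) + (-9 - 2)*(-3*⅑)) = 1/(I*√1162 - 11*(-⅓)) = 1/(I*√1162 + 11/3) = 1/(11/3 + I*√1162)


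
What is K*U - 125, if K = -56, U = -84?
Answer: 4579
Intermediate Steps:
K*U - 125 = -56*(-84) - 125 = 4704 - 125 = 4579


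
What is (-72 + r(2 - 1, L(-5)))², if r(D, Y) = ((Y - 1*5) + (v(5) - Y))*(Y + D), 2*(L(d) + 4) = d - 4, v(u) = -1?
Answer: 729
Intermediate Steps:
L(d) = -6 + d/2 (L(d) = -4 + (d - 4)/2 = -4 + (-4 + d)/2 = -4 + (-2 + d/2) = -6 + d/2)
r(D, Y) = -6*D - 6*Y (r(D, Y) = ((Y - 1*5) + (-1 - Y))*(Y + D) = ((Y - 5) + (-1 - Y))*(D + Y) = ((-5 + Y) + (-1 - Y))*(D + Y) = -6*(D + Y) = -6*D - 6*Y)
(-72 + r(2 - 1, L(-5)))² = (-72 + (-6*(2 - 1) - 6*(-6 + (½)*(-5))))² = (-72 + (-6*1 - 6*(-6 - 5/2)))² = (-72 + (-6 - 6*(-17/2)))² = (-72 + (-6 + 51))² = (-72 + 45)² = (-27)² = 729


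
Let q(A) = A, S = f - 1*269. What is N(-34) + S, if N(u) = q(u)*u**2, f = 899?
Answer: -38674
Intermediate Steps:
S = 630 (S = 899 - 1*269 = 899 - 269 = 630)
N(u) = u**3 (N(u) = u*u**2 = u**3)
N(-34) + S = (-34)**3 + 630 = -39304 + 630 = -38674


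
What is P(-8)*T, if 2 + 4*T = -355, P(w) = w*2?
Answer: 1428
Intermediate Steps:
P(w) = 2*w
T = -357/4 (T = -½ + (¼)*(-355) = -½ - 355/4 = -357/4 ≈ -89.250)
P(-8)*T = (2*(-8))*(-357/4) = -16*(-357/4) = 1428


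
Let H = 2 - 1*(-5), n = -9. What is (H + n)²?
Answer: 4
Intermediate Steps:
H = 7 (H = 2 + 5 = 7)
(H + n)² = (7 - 9)² = (-2)² = 4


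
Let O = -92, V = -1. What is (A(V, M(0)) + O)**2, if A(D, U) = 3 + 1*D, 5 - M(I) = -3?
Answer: 8100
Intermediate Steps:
M(I) = 8 (M(I) = 5 - 1*(-3) = 5 + 3 = 8)
A(D, U) = 3 + D
(A(V, M(0)) + O)**2 = ((3 - 1) - 92)**2 = (2 - 92)**2 = (-90)**2 = 8100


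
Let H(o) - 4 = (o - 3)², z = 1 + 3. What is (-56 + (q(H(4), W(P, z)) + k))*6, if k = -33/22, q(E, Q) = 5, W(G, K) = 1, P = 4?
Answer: -315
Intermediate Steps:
z = 4
H(o) = 4 + (-3 + o)² (H(o) = 4 + (o - 3)² = 4 + (-3 + o)²)
k = -3/2 (k = -33*1/22 = -3/2 ≈ -1.5000)
(-56 + (q(H(4), W(P, z)) + k))*6 = (-56 + (5 - 3/2))*6 = (-56 + 7/2)*6 = -105/2*6 = -315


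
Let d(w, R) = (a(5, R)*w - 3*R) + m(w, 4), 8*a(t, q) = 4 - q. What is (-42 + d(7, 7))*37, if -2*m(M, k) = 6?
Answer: -20313/8 ≈ -2539.1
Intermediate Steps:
a(t, q) = ½ - q/8 (a(t, q) = (4 - q)/8 = ½ - q/8)
m(M, k) = -3 (m(M, k) = -½*6 = -3)
d(w, R) = -3 - 3*R + w*(½ - R/8) (d(w, R) = ((½ - R/8)*w - 3*R) - 3 = (w*(½ - R/8) - 3*R) - 3 = (-3*R + w*(½ - R/8)) - 3 = -3 - 3*R + w*(½ - R/8))
(-42 + d(7, 7))*37 = (-42 + (-3 - 3*7 - ⅛*7*(-4 + 7)))*37 = (-42 + (-3 - 21 - ⅛*7*3))*37 = (-42 + (-3 - 21 - 21/8))*37 = (-42 - 213/8)*37 = -549/8*37 = -20313/8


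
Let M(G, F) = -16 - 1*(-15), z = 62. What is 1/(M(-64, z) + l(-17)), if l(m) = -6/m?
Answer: -17/11 ≈ -1.5455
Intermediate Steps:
M(G, F) = -1 (M(G, F) = -16 + 15 = -1)
1/(M(-64, z) + l(-17)) = 1/(-1 - 6/(-17)) = 1/(-1 - 6*(-1/17)) = 1/(-1 + 6/17) = 1/(-11/17) = -17/11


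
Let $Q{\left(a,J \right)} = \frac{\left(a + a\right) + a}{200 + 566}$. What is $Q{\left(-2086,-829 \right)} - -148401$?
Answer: $\frac{56834454}{383} \approx 1.4839 \cdot 10^{5}$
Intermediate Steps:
$Q{\left(a,J \right)} = \frac{3 a}{766}$ ($Q{\left(a,J \right)} = \frac{2 a + a}{766} = 3 a \frac{1}{766} = \frac{3 a}{766}$)
$Q{\left(-2086,-829 \right)} - -148401 = \frac{3}{766} \left(-2086\right) - -148401 = - \frac{3129}{383} + 148401 = \frac{56834454}{383}$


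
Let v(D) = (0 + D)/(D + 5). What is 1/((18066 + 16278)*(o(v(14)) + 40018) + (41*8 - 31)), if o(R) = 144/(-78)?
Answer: 13/17866096101 ≈ 7.2763e-10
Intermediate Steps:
v(D) = D/(5 + D)
o(R) = -24/13 (o(R) = 144*(-1/78) = -24/13)
1/((18066 + 16278)*(o(v(14)) + 40018) + (41*8 - 31)) = 1/((18066 + 16278)*(-24/13 + 40018) + (41*8 - 31)) = 1/(34344*(520210/13) + (328 - 31)) = 1/(17866092240/13 + 297) = 1/(17866096101/13) = 13/17866096101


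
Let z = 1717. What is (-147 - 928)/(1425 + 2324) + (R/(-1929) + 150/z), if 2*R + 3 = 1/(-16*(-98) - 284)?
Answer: -6332877472517/31886950135176 ≈ -0.19860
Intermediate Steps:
R = -3851/2568 (R = -3/2 + 1/(2*(-16*(-98) - 284)) = -3/2 + 1/(2*(1568 - 284)) = -3/2 + (½)/1284 = -3/2 + (½)*(1/1284) = -3/2 + 1/2568 = -3851/2568 ≈ -1.4996)
(-147 - 928)/(1425 + 2324) + (R/(-1929) + 150/z) = (-147 - 928)/(1425 + 2324) + (-3851/2568/(-1929) + 150/1717) = -1075/3749 + (-3851/2568*(-1/1929) + 150*(1/1717)) = -1075*1/3749 + (3851/4953672 + 150/1717) = -1075/3749 + 749662967/8505454824 = -6332877472517/31886950135176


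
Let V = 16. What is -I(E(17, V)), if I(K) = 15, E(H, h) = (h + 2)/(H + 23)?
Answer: -15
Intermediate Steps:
E(H, h) = (2 + h)/(23 + H)
-I(E(17, V)) = -1*15 = -15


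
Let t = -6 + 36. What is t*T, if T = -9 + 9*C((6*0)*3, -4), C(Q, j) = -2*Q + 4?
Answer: 810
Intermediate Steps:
t = 30
C(Q, j) = 4 - 2*Q
T = 27 (T = -9 + 9*(4 - 2*6*0*3) = -9 + 9*(4 - 0*3) = -9 + 9*(4 - 2*0) = -9 + 9*(4 + 0) = -9 + 9*4 = -9 + 36 = 27)
t*T = 30*27 = 810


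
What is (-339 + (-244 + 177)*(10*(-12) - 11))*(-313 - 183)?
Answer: -4185248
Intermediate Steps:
(-339 + (-244 + 177)*(10*(-12) - 11))*(-313 - 183) = (-339 - 67*(-120 - 11))*(-496) = (-339 - 67*(-131))*(-496) = (-339 + 8777)*(-496) = 8438*(-496) = -4185248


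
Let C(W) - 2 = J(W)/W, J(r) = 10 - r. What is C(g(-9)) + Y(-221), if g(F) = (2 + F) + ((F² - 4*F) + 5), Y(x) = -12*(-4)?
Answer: 1129/23 ≈ 49.087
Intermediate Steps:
Y(x) = 48
g(F) = 7 + F² - 3*F (g(F) = (2 + F) + (5 + F² - 4*F) = 7 + F² - 3*F)
C(W) = 2 + (10 - W)/W
C(g(-9)) + Y(-221) = (10 + (7 + (-9)² - 3*(-9)))/(7 + (-9)² - 3*(-9)) + 48 = (10 + (7 + 81 + 27))/(7 + 81 + 27) + 48 = (10 + 115)/115 + 48 = (1/115)*125 + 48 = 25/23 + 48 = 1129/23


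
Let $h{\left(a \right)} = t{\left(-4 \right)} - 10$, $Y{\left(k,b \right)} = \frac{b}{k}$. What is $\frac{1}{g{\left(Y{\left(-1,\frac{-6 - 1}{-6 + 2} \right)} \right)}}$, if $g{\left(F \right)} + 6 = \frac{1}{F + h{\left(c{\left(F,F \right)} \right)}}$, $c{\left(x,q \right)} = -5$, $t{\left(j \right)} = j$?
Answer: $- \frac{63}{382} \approx -0.16492$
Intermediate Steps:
$h{\left(a \right)} = -14$ ($h{\left(a \right)} = -4 - 10 = -14$)
$g{\left(F \right)} = -6 + \frac{1}{-14 + F}$ ($g{\left(F \right)} = -6 + \frac{1}{F - 14} = -6 + \frac{1}{-14 + F}$)
$\frac{1}{g{\left(Y{\left(-1,\frac{-6 - 1}{-6 + 2} \right)} \right)}} = \frac{1}{\frac{1}{-14 + \frac{\left(-6 - 1\right) \frac{1}{-6 + 2}}{-1}} \left(85 - 6 \frac{\left(-6 - 1\right) \frac{1}{-6 + 2}}{-1}\right)} = \frac{1}{\frac{1}{-14 + - \frac{7}{-4} \left(-1\right)} \left(85 - 6 - \frac{7}{-4} \left(-1\right)\right)} = \frac{1}{\frac{1}{-14 + \left(-7\right) \left(- \frac{1}{4}\right) \left(-1\right)} \left(85 - 6 \left(-7\right) \left(- \frac{1}{4}\right) \left(-1\right)\right)} = \frac{1}{\frac{1}{-14 + \frac{7}{4} \left(-1\right)} \left(85 - 6 \cdot \frac{7}{4} \left(-1\right)\right)} = \frac{1}{\frac{1}{-14 - \frac{7}{4}} \left(85 - - \frac{21}{2}\right)} = \frac{1}{\frac{1}{- \frac{63}{4}} \left(85 + \frac{21}{2}\right)} = \frac{1}{\left(- \frac{4}{63}\right) \frac{191}{2}} = \frac{1}{- \frac{382}{63}} = - \frac{63}{382}$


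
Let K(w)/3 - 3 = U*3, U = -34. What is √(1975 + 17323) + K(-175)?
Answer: -297 + √19298 ≈ -158.08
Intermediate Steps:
K(w) = -297 (K(w) = 9 + 3*(-34*3) = 9 + 3*(-102) = 9 - 306 = -297)
√(1975 + 17323) + K(-175) = √(1975 + 17323) - 297 = √19298 - 297 = -297 + √19298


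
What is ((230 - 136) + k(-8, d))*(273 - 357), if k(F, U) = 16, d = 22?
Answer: -9240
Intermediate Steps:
((230 - 136) + k(-8, d))*(273 - 357) = ((230 - 136) + 16)*(273 - 357) = (94 + 16)*(-84) = 110*(-84) = -9240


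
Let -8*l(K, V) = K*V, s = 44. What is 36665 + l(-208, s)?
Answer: 37809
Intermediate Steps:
l(K, V) = -K*V/8
36665 + l(-208, s) = 36665 - ⅛*(-208)*44 = 36665 + 1144 = 37809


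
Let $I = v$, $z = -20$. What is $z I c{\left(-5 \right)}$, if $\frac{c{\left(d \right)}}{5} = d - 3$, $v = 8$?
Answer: $6400$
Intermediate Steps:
$I = 8$
$c{\left(d \right)} = -15 + 5 d$ ($c{\left(d \right)} = 5 \left(d - 3\right) = 5 \left(-3 + d\right) = -15 + 5 d$)
$z I c{\left(-5 \right)} = \left(-20\right) 8 \left(-15 + 5 \left(-5\right)\right) = - 160 \left(-15 - 25\right) = \left(-160\right) \left(-40\right) = 6400$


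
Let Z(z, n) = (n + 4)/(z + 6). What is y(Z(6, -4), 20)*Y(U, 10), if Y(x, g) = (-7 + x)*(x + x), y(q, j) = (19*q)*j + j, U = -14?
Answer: 11760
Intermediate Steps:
Z(z, n) = (4 + n)/(6 + z)
y(q, j) = j + 19*j*q (y(q, j) = 19*j*q + j = j + 19*j*q)
Y(x, g) = 2*x*(-7 + x) (Y(x, g) = (-7 + x)*(2*x) = 2*x*(-7 + x))
y(Z(6, -4), 20)*Y(U, 10) = (20*(1 + 19*((4 - 4)/(6 + 6))))*(2*(-14)*(-7 - 14)) = (20*(1 + 19*(0/12)))*(2*(-14)*(-21)) = (20*(1 + 19*((1/12)*0)))*588 = (20*(1 + 19*0))*588 = (20*(1 + 0))*588 = (20*1)*588 = 20*588 = 11760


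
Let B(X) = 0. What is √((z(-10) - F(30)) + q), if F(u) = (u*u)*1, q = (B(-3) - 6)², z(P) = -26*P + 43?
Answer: I*√561 ≈ 23.685*I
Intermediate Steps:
z(P) = 43 - 26*P
q = 36 (q = (0 - 6)² = (-6)² = 36)
F(u) = u² (F(u) = u²*1 = u²)
√((z(-10) - F(30)) + q) = √(((43 - 26*(-10)) - 1*30²) + 36) = √(((43 + 260) - 1*900) + 36) = √((303 - 900) + 36) = √(-597 + 36) = √(-561) = I*√561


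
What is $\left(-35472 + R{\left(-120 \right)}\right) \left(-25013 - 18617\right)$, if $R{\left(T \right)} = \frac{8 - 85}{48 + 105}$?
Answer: $\frac{236792793590}{153} \approx 1.5477 \cdot 10^{9}$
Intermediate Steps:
$R{\left(T \right)} = - \frac{77}{153}$
$\left(-35472 + R{\left(-120 \right)}\right) \left(-25013 - 18617\right) = \left(-35472 - \frac{77}{153}\right) \left(-25013 - 18617\right) = \left(- \frac{5427293}{153}\right) \left(-43630\right) = \frac{236792793590}{153}$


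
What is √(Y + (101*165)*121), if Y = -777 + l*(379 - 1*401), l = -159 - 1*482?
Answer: √2029790 ≈ 1424.7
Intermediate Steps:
l = -641 (l = -159 - 482 = -641)
Y = 13325 (Y = -777 - 641*(379 - 1*401) = -777 - 641*(379 - 401) = -777 - 641*(-22) = -777 + 14102 = 13325)
√(Y + (101*165)*121) = √(13325 + (101*165)*121) = √(13325 + 16665*121) = √(13325 + 2016465) = √2029790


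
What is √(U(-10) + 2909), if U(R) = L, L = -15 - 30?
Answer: 4*√179 ≈ 53.516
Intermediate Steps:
L = -45
U(R) = -45
√(U(-10) + 2909) = √(-45 + 2909) = √2864 = 4*√179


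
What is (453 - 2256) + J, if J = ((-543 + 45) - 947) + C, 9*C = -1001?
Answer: -30233/9 ≈ -3359.2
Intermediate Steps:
C = -1001/9 (C = (⅑)*(-1001) = -1001/9 ≈ -111.22)
J = -14006/9 (J = ((-543 + 45) - 947) - 1001/9 = (-498 - 947) - 1001/9 = -1445 - 1001/9 = -14006/9 ≈ -1556.2)
(453 - 2256) + J = (453 - 2256) - 14006/9 = -1803 - 14006/9 = -30233/9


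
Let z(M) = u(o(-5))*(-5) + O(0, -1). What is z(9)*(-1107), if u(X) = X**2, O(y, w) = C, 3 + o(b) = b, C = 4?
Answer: 349812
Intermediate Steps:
o(b) = -3 + b
O(y, w) = 4
z(M) = -316 (z(M) = (-3 - 5)**2*(-5) + 4 = (-8)**2*(-5) + 4 = 64*(-5) + 4 = -320 + 4 = -316)
z(9)*(-1107) = -316*(-1107) = 349812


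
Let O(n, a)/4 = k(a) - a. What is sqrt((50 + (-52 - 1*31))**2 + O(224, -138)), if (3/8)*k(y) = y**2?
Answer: 3*sqrt(22753) ≈ 452.52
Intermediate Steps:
k(y) = 8*y**2/3
O(n, a) = -4*a + 32*a**2/3 (O(n, a) = 4*(8*a**2/3 - a) = 4*(-a + 8*a**2/3) = -4*a + 32*a**2/3)
sqrt((50 + (-52 - 1*31))**2 + O(224, -138)) = sqrt((50 + (-52 - 1*31))**2 + (4/3)*(-138)*(-3 + 8*(-138))) = sqrt((50 + (-52 - 31))**2 + (4/3)*(-138)*(-3 - 1104)) = sqrt((50 - 83)**2 + (4/3)*(-138)*(-1107)) = sqrt((-33)**2 + 203688) = sqrt(1089 + 203688) = sqrt(204777) = 3*sqrt(22753)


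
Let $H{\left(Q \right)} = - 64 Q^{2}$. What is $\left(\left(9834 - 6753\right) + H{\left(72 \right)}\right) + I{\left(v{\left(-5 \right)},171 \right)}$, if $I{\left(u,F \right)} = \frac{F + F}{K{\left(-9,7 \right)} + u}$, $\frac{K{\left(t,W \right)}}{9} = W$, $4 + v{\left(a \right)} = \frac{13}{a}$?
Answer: $- \frac{15448380}{47} \approx -3.2869 \cdot 10^{5}$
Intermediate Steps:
$v{\left(a \right)} = -4 + \frac{13}{a}$
$K{\left(t,W \right)} = 9 W$
$I{\left(u,F \right)} = \frac{2 F}{63 + u}$ ($I{\left(u,F \right)} = \frac{F + F}{9 \cdot 7 + u} = \frac{2 F}{63 + u}$)
$\left(\left(9834 - 6753\right) + H{\left(72 \right)}\right) + I{\left(v{\left(-5 \right)},171 \right)} = \left(\left(9834 - 6753\right) - 64 \cdot 72^{2}\right) + 2 \cdot 171 \frac{1}{63 - \left(4 - \frac{13}{-5}\right)} = \left(3081 - 331776\right) + 2 \cdot 171 \frac{1}{63 + \left(-4 + 13 \left(- \frac{1}{5}\right)\right)} = \left(3081 - 331776\right) + 2 \cdot 171 \frac{1}{63 - \frac{33}{5}} = -328695 + 2 \cdot 171 \frac{1}{63 - \frac{33}{5}} = -328695 + 2 \cdot 171 \frac{1}{\frac{282}{5}} = -328695 + 2 \cdot 171 \cdot \frac{5}{282} = -328695 + \frac{285}{47} = - \frac{15448380}{47}$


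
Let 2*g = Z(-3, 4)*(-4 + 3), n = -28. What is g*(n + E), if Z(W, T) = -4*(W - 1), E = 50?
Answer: -176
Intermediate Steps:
Z(W, T) = 4 - 4*W (Z(W, T) = -4*(-1 + W) = 4 - 4*W)
g = -8 (g = ((4 - 4*(-3))*(-4 + 3))/2 = ((4 + 12)*(-1))/2 = (16*(-1))/2 = (1/2)*(-16) = -8)
g*(n + E) = -8*(-28 + 50) = -8*22 = -176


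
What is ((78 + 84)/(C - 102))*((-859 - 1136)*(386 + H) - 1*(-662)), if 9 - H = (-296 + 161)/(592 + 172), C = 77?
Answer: 48746987217/9550 ≈ 5.1044e+6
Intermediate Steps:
H = 7011/764 (H = 9 - (-296 + 161)/(592 + 172) = 9 - (-135)/764 = 9 - 1*(-135/764) = 9 + 135/764 = 7011/764 ≈ 9.1767)
((78 + 84)/(C - 102))*((-859 - 1136)*(386 + H) - 1*(-662)) = ((78 + 84)/(77 - 102))*((-859 - 1136)*(386 + 7011/764) - 1*(-662)) = (162/(-25))*(-1995*301915/764 + 662) = (162*(-1/25))*(-602320425/764 + 662) = -162/25*(-601814657/764) = 48746987217/9550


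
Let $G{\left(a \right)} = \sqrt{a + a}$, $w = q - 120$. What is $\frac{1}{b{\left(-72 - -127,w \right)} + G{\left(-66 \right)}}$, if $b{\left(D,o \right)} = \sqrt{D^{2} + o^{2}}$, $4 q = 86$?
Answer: $\frac{2}{\sqrt{50909} + 4 i \sqrt{33}} \approx 0.0087731 - 0.00089345 i$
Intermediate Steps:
$q = \frac{43}{2}$ ($q = \frac{1}{4} \cdot 86 = \frac{43}{2} \approx 21.5$)
$w = - \frac{197}{2}$ ($w = \frac{43}{2} - 120 = - \frac{197}{2} \approx -98.5$)
$G{\left(a \right)} = \sqrt{2} \sqrt{a}$ ($G{\left(a \right)} = \sqrt{2 a} = \sqrt{2} \sqrt{a}$)
$\frac{1}{b{\left(-72 - -127,w \right)} + G{\left(-66 \right)}} = \frac{1}{\sqrt{\left(-72 - -127\right)^{2} + \left(- \frac{197}{2}\right)^{2}} + \sqrt{2} \sqrt{-66}} = \frac{1}{\sqrt{\left(-72 + 127\right)^{2} + \frac{38809}{4}} + \sqrt{2} i \sqrt{66}} = \frac{1}{\sqrt{55^{2} + \frac{38809}{4}} + 2 i \sqrt{33}} = \frac{1}{\sqrt{3025 + \frac{38809}{4}} + 2 i \sqrt{33}} = \frac{1}{\sqrt{\frac{50909}{4}} + 2 i \sqrt{33}} = \frac{1}{\frac{\sqrt{50909}}{2} + 2 i \sqrt{33}}$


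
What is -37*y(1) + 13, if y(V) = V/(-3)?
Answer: 76/3 ≈ 25.333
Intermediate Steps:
y(V) = -V/3 (y(V) = V*(-1/3) = -V/3)
-37*y(1) + 13 = -(-37)/3 + 13 = -37*(-1/3) + 13 = 37/3 + 13 = 76/3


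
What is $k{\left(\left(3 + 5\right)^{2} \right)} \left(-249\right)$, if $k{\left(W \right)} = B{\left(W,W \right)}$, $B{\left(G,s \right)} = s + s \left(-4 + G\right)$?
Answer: $-972096$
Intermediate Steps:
$k{\left(W \right)} = W \left(-3 + W\right)$
$k{\left(\left(3 + 5\right)^{2} \right)} \left(-249\right) = \left(3 + 5\right)^{2} \left(-3 + \left(3 + 5\right)^{2}\right) \left(-249\right) = 8^{2} \left(-3 + 8^{2}\right) \left(-249\right) = 64 \left(-3 + 64\right) \left(-249\right) = 64 \cdot 61 \left(-249\right) = 3904 \left(-249\right) = -972096$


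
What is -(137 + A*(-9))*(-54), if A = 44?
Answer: -13986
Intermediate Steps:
-(137 + A*(-9))*(-54) = -(137 + 44*(-9))*(-54) = -(137 - 396)*(-54) = -(-259)*(-54) = -1*13986 = -13986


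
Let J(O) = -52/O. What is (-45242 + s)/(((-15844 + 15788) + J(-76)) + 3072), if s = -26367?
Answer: -1360571/57317 ≈ -23.738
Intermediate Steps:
(-45242 + s)/(((-15844 + 15788) + J(-76)) + 3072) = (-45242 - 26367)/(((-15844 + 15788) - 52/(-76)) + 3072) = -71609/((-56 - 52*(-1/76)) + 3072) = -71609/((-56 + 13/19) + 3072) = -71609/(-1051/19 + 3072) = -71609/57317/19 = -71609*19/57317 = -1360571/57317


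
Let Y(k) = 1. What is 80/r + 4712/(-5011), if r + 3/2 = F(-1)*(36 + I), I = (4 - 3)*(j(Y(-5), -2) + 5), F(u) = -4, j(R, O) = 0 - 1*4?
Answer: -2210648/1498289 ≈ -1.4754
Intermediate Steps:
j(R, O) = -4 (j(R, O) = 0 - 4 = -4)
I = 1 (I = (4 - 3)*(-4 + 5) = 1*1 = 1)
r = -299/2 (r = -3/2 - 4*(36 + 1) = -3/2 - 4*37 = -3/2 - 148 = -299/2 ≈ -149.50)
80/r + 4712/(-5011) = 80/(-299/2) + 4712/(-5011) = 80*(-2/299) + 4712*(-1/5011) = -160/299 - 4712/5011 = -2210648/1498289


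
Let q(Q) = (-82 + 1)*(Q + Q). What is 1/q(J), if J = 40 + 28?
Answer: -1/11016 ≈ -9.0777e-5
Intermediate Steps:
J = 68
q(Q) = -162*Q
1/q(J) = 1/(-162*68) = 1/(-11016) = -1/11016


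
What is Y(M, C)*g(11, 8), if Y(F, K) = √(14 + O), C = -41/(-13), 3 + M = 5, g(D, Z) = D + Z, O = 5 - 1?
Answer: 57*√2 ≈ 80.610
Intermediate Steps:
O = 4
M = 2 (M = -3 + 5 = 2)
C = 41/13 (C = -41*(-1/13) = 41/13 ≈ 3.1538)
Y(F, K) = 3*√2 (Y(F, K) = √(14 + 4) = √18 = 3*√2)
Y(M, C)*g(11, 8) = (3*√2)*(11 + 8) = (3*√2)*19 = 57*√2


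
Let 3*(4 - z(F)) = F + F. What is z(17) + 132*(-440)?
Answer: -174262/3 ≈ -58087.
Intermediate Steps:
z(F) = 4 - 2*F/3 (z(F) = 4 - (F + F)/3 = 4 - 2*F/3)
z(17) + 132*(-440) = (4 - ⅔*17) + 132*(-440) = (4 - 34/3) - 58080 = -22/3 - 58080 = -174262/3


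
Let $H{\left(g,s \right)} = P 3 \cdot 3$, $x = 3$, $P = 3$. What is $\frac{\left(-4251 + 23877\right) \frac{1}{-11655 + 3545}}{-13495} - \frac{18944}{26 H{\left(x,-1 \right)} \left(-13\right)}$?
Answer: $\frac{518373691919}{249697512675} \approx 2.076$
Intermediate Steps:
$H{\left(g,s \right)} = 27$ ($H{\left(g,s \right)} = 3 \cdot 3 \cdot 3 = 9 \cdot 3 = 27$)
$\frac{\left(-4251 + 23877\right) \frac{1}{-11655 + 3545}}{-13495} - \frac{18944}{26 H{\left(x,-1 \right)} \left(-13\right)} = \frac{\left(-4251 + 23877\right) \frac{1}{-11655 + 3545}}{-13495} - \frac{18944}{26 \cdot 27 \left(-13\right)} = \frac{19626}{-8110} \left(- \frac{1}{13495}\right) - \frac{18944}{702 \left(-13\right)} = 19626 \left(- \frac{1}{8110}\right) \left(- \frac{1}{13495}\right) - \frac{18944}{-9126} = \left(- \frac{9813}{4055}\right) \left(- \frac{1}{13495}\right) - - \frac{9472}{4563} = \frac{9813}{54722225} + \frac{9472}{4563} = \frac{518373691919}{249697512675}$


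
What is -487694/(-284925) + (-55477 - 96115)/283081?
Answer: 94864554614/80656853925 ≈ 1.1761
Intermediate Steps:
-487694/(-284925) + (-55477 - 96115)/283081 = -487694*(-1/284925) - 151592*1/283081 = 487694/284925 - 151592/283081 = 94864554614/80656853925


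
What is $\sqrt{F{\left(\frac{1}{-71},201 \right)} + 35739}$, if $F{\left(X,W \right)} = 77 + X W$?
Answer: $\frac{\sqrt{180534185}}{71} \approx 189.24$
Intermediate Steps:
$F{\left(X,W \right)} = 77 + W X$
$\sqrt{F{\left(\frac{1}{-71},201 \right)} + 35739} = \sqrt{\left(77 + \frac{201}{-71}\right) + 35739} = \sqrt{\left(77 + 201 \left(- \frac{1}{71}\right)\right) + 35739} = \sqrt{\left(77 - \frac{201}{71}\right) + 35739} = \sqrt{\frac{5266}{71} + 35739} = \sqrt{\frac{2542735}{71}} = \frac{\sqrt{180534185}}{71}$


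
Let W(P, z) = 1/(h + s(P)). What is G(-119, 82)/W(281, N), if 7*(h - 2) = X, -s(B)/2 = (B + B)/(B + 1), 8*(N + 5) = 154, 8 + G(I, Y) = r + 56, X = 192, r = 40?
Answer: 2209856/987 ≈ 2239.0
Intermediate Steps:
G(I, Y) = 88 (G(I, Y) = -8 + (40 + 56) = -8 + 96 = 88)
N = 57/4 (N = -5 + (⅛)*154 = -5 + 77/4 = 57/4 ≈ 14.250)
s(B) = -4*B/(1 + B) (s(B) = -2*(B + B)/(B + 1) = -2*2*B/(1 + B) = -4*B/(1 + B))
h = 206/7 (h = 2 + (⅐)*192 = 2 + 192/7 = 206/7 ≈ 29.429)
W(P, z) = 1/(206/7 - 4*P/(1 + P))
G(-119, 82)/W(281, N) = 88/((7*(1 + 281)/(2*(103 + 89*281)))) = 88/(((7/2)*282/(103 + 25009))) = 88/(((7/2)*282/25112)) = 88/(((7/2)*(1/25112)*282)) = 88/(987/25112) = 88*(25112/987) = 2209856/987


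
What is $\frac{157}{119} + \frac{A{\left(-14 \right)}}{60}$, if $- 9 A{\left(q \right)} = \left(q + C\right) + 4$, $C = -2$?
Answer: $\frac{7184}{5355} \approx 1.3415$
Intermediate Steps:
$A{\left(q \right)} = - \frac{2}{9} - \frac{q}{9}$ ($A{\left(q \right)} = - \frac{\left(q - 2\right) + 4}{9} = - \frac{\left(-2 + q\right) + 4}{9} = - \frac{2 + q}{9} = - \frac{2}{9} - \frac{q}{9}$)
$\frac{157}{119} + \frac{A{\left(-14 \right)}}{60} = \frac{157}{119} + \frac{- \frac{2}{9} - - \frac{14}{9}}{60} = 157 \cdot \frac{1}{119} + \left(- \frac{2}{9} + \frac{14}{9}\right) \frac{1}{60} = \frac{157}{119} + \frac{4}{3} \cdot \frac{1}{60} = \frac{157}{119} + \frac{1}{45} = \frac{7184}{5355}$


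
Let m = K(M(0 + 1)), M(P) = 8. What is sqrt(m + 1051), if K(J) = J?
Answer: sqrt(1059) ≈ 32.542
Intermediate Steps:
m = 8
sqrt(m + 1051) = sqrt(8 + 1051) = sqrt(1059)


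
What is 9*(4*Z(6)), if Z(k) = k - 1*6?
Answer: 0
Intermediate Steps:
Z(k) = -6 + k (Z(k) = k - 6 = -6 + k)
9*(4*Z(6)) = 9*(4*(-6 + 6)) = 9*(4*0) = 9*0 = 0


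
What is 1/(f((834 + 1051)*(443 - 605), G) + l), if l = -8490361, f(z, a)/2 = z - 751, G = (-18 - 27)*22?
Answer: -1/9102603 ≈ -1.0986e-7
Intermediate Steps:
G = -990 (G = -45*22 = -990)
f(z, a) = -1502 + 2*z (f(z, a) = 2*(z - 751) = 2*(-751 + z) = -1502 + 2*z)
1/(f((834 + 1051)*(443 - 605), G) + l) = 1/((-1502 + 2*((834 + 1051)*(443 - 605))) - 8490361) = 1/((-1502 + 2*(1885*(-162))) - 8490361) = 1/((-1502 + 2*(-305370)) - 8490361) = 1/((-1502 - 610740) - 8490361) = 1/(-612242 - 8490361) = 1/(-9102603) = -1/9102603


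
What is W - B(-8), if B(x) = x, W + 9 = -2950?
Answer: -2951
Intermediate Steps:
W = -2959 (W = -9 - 2950 = -2959)
W - B(-8) = -2959 - 1*(-8) = -2959 + 8 = -2951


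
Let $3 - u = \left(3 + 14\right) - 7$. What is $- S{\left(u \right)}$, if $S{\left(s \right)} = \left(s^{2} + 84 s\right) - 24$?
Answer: $563$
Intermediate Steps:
$u = -7$ ($u = 3 - \left(\left(3 + 14\right) - 7\right) = 3 - \left(17 - 7\right) = 3 - 10 = -7$)
$S{\left(s \right)} = -24 + s^{2} + 84 s$
$- S{\left(u \right)} = - (-24 + \left(-7\right)^{2} + 84 \left(-7\right)) = - (-24 + 49 - 588) = \left(-1\right) \left(-563\right) = 563$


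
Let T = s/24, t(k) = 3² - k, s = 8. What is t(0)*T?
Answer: 3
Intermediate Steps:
t(k) = 9 - k
T = ⅓ (T = 8/24 = 8*(1/24) = ⅓ ≈ 0.33333)
t(0)*T = (9 - 1*0)*(⅓) = (9 + 0)*(⅓) = 9*(⅓) = 3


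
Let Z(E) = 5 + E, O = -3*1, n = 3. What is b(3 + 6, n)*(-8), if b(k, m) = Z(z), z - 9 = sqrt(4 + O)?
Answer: -120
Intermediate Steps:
O = -3
z = 10 (z = 9 + sqrt(4 - 3) = 9 + sqrt(1) = 9 + 1 = 10)
b(k, m) = 15 (b(k, m) = 5 + 10 = 15)
b(3 + 6, n)*(-8) = 15*(-8) = -120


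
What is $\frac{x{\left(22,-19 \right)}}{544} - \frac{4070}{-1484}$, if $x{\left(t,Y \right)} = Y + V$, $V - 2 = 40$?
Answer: $\frac{562053}{201824} \approx 2.7849$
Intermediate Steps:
$V = 42$ ($V = 2 + 40 = 42$)
$x{\left(t,Y \right)} = 42 + Y$ ($x{\left(t,Y \right)} = Y + 42 = 42 + Y$)
$\frac{x{\left(22,-19 \right)}}{544} - \frac{4070}{-1484} = \frac{42 - 19}{544} - \frac{4070}{-1484} = 23 \cdot \frac{1}{544} - - \frac{2035}{742} = \frac{23}{544} + \frac{2035}{742} = \frac{562053}{201824}$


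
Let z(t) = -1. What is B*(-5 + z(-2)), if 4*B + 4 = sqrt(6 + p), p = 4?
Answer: 6 - 3*sqrt(10)/2 ≈ 1.2566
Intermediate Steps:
B = -1 + sqrt(10)/4 (B = -1 + sqrt(6 + 4)/4 = -1 + sqrt(10)/4 ≈ -0.20943)
B*(-5 + z(-2)) = (-1 + sqrt(10)/4)*(-5 - 1) = (-1 + sqrt(10)/4)*(-6) = 6 - 3*sqrt(10)/2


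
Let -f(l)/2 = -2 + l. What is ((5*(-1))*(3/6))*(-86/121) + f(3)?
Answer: -27/121 ≈ -0.22314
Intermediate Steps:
f(l) = 4 - 2*l (f(l) = -2*(-2 + l) = 4 - 2*l)
((5*(-1))*(3/6))*(-86/121) + f(3) = ((5*(-1))*(3/6))*(-86/121) + (4 - 2*3) = (-15/6)*(-86*1/121) + (4 - 6) = -5*1/2*(-86/121) - 2 = -5/2*(-86/121) - 2 = 215/121 - 2 = -27/121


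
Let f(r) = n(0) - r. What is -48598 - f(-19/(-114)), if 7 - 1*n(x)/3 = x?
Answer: -291713/6 ≈ -48619.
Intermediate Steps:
n(x) = 21 - 3*x
f(r) = 21 - r (f(r) = (21 - 3*0) - r = (21 + 0) - r = 21 - r)
-48598 - f(-19/(-114)) = -48598 - (21 - (-19)/(-114)) = -48598 - (21 - (-19)*(-1)/114) = -48598 - (21 - 1*⅙) = -48598 - (21 - ⅙) = -48598 - 1*125/6 = -48598 - 125/6 = -291713/6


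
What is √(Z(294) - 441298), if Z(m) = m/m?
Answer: 3*I*√49033 ≈ 664.3*I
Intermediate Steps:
Z(m) = 1
√(Z(294) - 441298) = √(1 - 441298) = √(-441297) = 3*I*√49033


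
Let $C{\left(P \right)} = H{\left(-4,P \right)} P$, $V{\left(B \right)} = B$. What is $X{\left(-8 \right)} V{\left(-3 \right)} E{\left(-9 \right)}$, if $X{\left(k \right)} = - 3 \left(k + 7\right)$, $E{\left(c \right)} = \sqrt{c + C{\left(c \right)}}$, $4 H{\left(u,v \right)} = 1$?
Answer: $- \frac{27 i \sqrt{5}}{2} \approx - 30.187 i$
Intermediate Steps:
$H{\left(u,v \right)} = \frac{1}{4}$ ($H{\left(u,v \right)} = \frac{1}{4} \cdot 1 = \frac{1}{4}$)
$C{\left(P \right)} = \frac{P}{4}$
$E{\left(c \right)} = \frac{\sqrt{5} \sqrt{c}}{2}$ ($E{\left(c \right)} = \sqrt{c + \frac{c}{4}} = \sqrt{\frac{5 c}{4}} = \frac{\sqrt{5} \sqrt{c}}{2}$)
$X{\left(k \right)} = -21 - 3 k$ ($X{\left(k \right)} = - 3 \left(7 + k\right) = -21 - 3 k$)
$X{\left(-8 \right)} V{\left(-3 \right)} E{\left(-9 \right)} = \left(-21 - -24\right) \left(-3\right) \frac{\sqrt{5} \sqrt{-9}}{2} = \left(-21 + 24\right) \left(-3\right) \frac{\sqrt{5} \cdot 3 i}{2} = 3 \left(-3\right) \frac{3 i \sqrt{5}}{2} = - 9 \frac{3 i \sqrt{5}}{2} = - \frac{27 i \sqrt{5}}{2}$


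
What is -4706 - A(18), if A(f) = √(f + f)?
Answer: -4712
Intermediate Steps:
A(f) = √2*√f (A(f) = √(2*f) = √2*√f)
-4706 - A(18) = -4706 - √2*√18 = -4706 - √2*3*√2 = -4706 - 1*6 = -4706 - 6 = -4712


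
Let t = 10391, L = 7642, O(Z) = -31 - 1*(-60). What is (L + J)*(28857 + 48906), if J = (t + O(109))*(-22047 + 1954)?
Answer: -16280571947934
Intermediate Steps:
O(Z) = 29 (O(Z) = -31 + 60 = 29)
J = -209369060 (J = (10391 + 29)*(-22047 + 1954) = 10420*(-20093) = -209369060)
(L + J)*(28857 + 48906) = (7642 - 209369060)*(28857 + 48906) = -209361418*77763 = -16280571947934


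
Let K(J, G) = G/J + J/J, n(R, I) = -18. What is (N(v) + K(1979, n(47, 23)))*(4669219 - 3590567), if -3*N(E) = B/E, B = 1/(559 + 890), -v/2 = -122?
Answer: 560890402424447/524765493 ≈ 1.0688e+6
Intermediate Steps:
v = 244 (v = -2*(-122) = 244)
B = 1/1449 ≈ 0.00069013
N(E) = -1/(4347*E)
K(J, G) = 1 + G/J (K(J, G) = G/J + 1 = 1 + G/J)
(N(v) + K(1979, n(47, 23)))*(4669219 - 3590567) = (-1/4347/244 + (-18 + 1979)/1979)*(4669219 - 3590567) = (-1/4347*1/244 + (1/1979)*1961)*1078652 = (-1/1060668 + 1961/1979)*1078652 = (2079967969/2099061972)*1078652 = 560890402424447/524765493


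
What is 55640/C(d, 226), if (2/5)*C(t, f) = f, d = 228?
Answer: 11128/113 ≈ 98.478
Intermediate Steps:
C(t, f) = 5*f/2
55640/C(d, 226) = 55640/(((5/2)*226)) = 55640/565 = 55640*(1/565) = 11128/113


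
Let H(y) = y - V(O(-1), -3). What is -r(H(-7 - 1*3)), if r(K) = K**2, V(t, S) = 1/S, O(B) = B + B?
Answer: -841/9 ≈ -93.444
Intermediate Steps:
O(B) = 2*B
H(y) = 1/3 + y (H(y) = y - 1/(-3) = y - 1*(-1/3) = y + 1/3 = 1/3 + y)
-r(H(-7 - 1*3)) = -(1/3 + (-7 - 1*3))**2 = -(1/3 + (-7 - 3))**2 = -(1/3 - 10)**2 = -(-29/3)**2 = -1*841/9 = -841/9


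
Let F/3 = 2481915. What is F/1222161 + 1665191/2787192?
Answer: 7595950798597/1135465787304 ≈ 6.6897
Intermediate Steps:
F = 7445745 (F = 3*2481915 = 7445745)
F/1222161 + 1665191/2787192 = 7445745/1222161 + 1665191/2787192 = 7445745*(1/1222161) + 1665191*(1/2787192) = 2481915/407387 + 1665191/2787192 = 7595950798597/1135465787304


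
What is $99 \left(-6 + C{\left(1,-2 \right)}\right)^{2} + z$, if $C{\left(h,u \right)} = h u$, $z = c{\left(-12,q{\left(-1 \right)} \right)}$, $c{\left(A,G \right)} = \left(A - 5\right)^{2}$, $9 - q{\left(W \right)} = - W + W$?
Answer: $6625$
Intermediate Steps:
$q{\left(W \right)} = 9$ ($q{\left(W \right)} = 9 - \left(- W + W\right) = 9 - 0 = 9 + 0 = 9$)
$c{\left(A,G \right)} = \left(-5 + A\right)^{2}$
$z = 289$ ($z = \left(-5 - 12\right)^{2} = \left(-17\right)^{2} = 289$)
$99 \left(-6 + C{\left(1,-2 \right)}\right)^{2} + z = 99 \left(-6 + 1 \left(-2\right)\right)^{2} + 289 = 99 \left(-6 - 2\right)^{2} + 289 = 99 \left(-8\right)^{2} + 289 = 99 \cdot 64 + 289 = 6336 + 289 = 6625$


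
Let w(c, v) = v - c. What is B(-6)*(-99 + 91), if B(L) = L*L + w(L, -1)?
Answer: -328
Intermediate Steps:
B(L) = -1 + L² - L (B(L) = L*L + (-1 - L) = L² + (-1 - L) = -1 + L² - L)
B(-6)*(-99 + 91) = (-1 + (-6)² - 1*(-6))*(-99 + 91) = (-1 + 36 + 6)*(-8) = 41*(-8) = -328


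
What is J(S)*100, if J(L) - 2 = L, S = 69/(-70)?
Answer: 710/7 ≈ 101.43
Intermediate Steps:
S = -69/70 (S = 69*(-1/70) = -69/70 ≈ -0.98571)
J(L) = 2 + L
J(S)*100 = (2 - 69/70)*100 = (71/70)*100 = 710/7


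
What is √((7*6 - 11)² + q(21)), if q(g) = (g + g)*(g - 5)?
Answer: √1633 ≈ 40.410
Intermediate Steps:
q(g) = 2*g*(-5 + g) (q(g) = (2*g)*(-5 + g) = 2*g*(-5 + g))
√((7*6 - 11)² + q(21)) = √((7*6 - 11)² + 2*21*(-5 + 21)) = √((42 - 11)² + 2*21*16) = √(31² + 672) = √(961 + 672) = √1633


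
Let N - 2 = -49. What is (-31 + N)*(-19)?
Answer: 1482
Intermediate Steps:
N = -47 (N = 2 - 49 = -47)
(-31 + N)*(-19) = (-31 - 47)*(-19) = -78*(-19) = 1482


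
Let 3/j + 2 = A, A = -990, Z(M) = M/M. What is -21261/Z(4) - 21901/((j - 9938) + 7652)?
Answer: -48192162823/2267715 ≈ -21251.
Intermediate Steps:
Z(M) = 1
j = -3/992 (j = 3/(-2 - 990) = 3/(-992) = 3*(-1/992) = -3/992 ≈ -0.0030242)
-21261/Z(4) - 21901/((j - 9938) + 7652) = -21261/1 - 21901/((-3/992 - 9938) + 7652) = -21261*1 - 21901/(-9858499/992 + 7652) = -21261 - 21901/(-2267715/992) = -21261 - 21901*(-992/2267715) = -21261 + 21725792/2267715 = -48192162823/2267715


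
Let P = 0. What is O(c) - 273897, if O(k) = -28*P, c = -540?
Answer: -273897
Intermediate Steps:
O(k) = 0 (O(k) = -28*0 = 0)
O(c) - 273897 = 0 - 273897 = -273897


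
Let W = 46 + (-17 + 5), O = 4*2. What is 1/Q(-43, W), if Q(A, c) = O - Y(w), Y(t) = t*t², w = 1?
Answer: ⅐ ≈ 0.14286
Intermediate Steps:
Y(t) = t³
O = 8
W = 34 (W = 46 - 12 = 34)
Q(A, c) = 7 (Q(A, c) = 8 - 1*1³ = 8 - 1*1 = 8 - 1 = 7)
1/Q(-43, W) = 1/7 = ⅐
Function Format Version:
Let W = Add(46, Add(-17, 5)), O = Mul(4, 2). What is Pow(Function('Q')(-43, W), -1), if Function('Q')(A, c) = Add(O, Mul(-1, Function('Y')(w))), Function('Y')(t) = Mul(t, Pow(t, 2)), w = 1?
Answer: Rational(1, 7) ≈ 0.14286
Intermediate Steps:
Function('Y')(t) = Pow(t, 3)
O = 8
W = 34 (W = Add(46, -12) = 34)
Function('Q')(A, c) = 7 (Function('Q')(A, c) = Add(8, Mul(-1, Pow(1, 3))) = Add(8, Mul(-1, 1)) = Add(8, -1) = 7)
Pow(Function('Q')(-43, W), -1) = Pow(7, -1) = Rational(1, 7)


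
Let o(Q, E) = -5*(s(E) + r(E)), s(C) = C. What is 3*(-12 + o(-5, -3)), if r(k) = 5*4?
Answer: -291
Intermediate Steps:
r(k) = 20
o(Q, E) = -100 - 5*E (o(Q, E) = -5*(E + 20) = -5*(20 + E) = -100 - 5*E)
3*(-12 + o(-5, -3)) = 3*(-12 + (-100 - 5*(-3))) = 3*(-12 + (-100 + 15)) = 3*(-12 - 85) = 3*(-97) = -291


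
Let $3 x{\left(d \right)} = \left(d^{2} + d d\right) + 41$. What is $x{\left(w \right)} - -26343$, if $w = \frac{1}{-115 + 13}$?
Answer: $\frac{411322141}{15606} \approx 26357.0$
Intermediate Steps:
$w = - \frac{1}{102}$ ($w = \frac{1}{-102} = - \frac{1}{102} \approx -0.0098039$)
$x{\left(d \right)} = \frac{41}{3} + \frac{2 d^{2}}{3}$ ($x{\left(d \right)} = \frac{\left(d^{2} + d d\right) + 41}{3} = \frac{\left(d^{2} + d^{2}\right) + 41}{3} = \frac{2 d^{2} + 41}{3} = \frac{41 + 2 d^{2}}{3} = \frac{41}{3} + \frac{2 d^{2}}{3}$)
$x{\left(w \right)} - -26343 = \left(\frac{41}{3} + \frac{2 \left(- \frac{1}{102}\right)^{2}}{3}\right) - -26343 = \left(\frac{41}{3} + \frac{2}{3} \cdot \frac{1}{10404}\right) + 26343 = \left(\frac{41}{3} + \frac{1}{15606}\right) + 26343 = \frac{213283}{15606} + 26343 = \frac{411322141}{15606}$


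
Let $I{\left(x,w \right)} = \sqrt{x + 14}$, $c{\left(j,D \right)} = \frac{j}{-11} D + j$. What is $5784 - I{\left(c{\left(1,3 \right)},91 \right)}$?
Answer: $5784 - \frac{9 \sqrt{22}}{11} \approx 5780.2$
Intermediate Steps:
$c{\left(j,D \right)} = j - \frac{D j}{11}$ ($c{\left(j,D \right)} = - \frac{j}{11} D + j = - \frac{D j}{11} + j = j - \frac{D j}{11}$)
$I{\left(x,w \right)} = \sqrt{14 + x}$
$5784 - I{\left(c{\left(1,3 \right)},91 \right)} = 5784 - \sqrt{14 + \frac{1}{11} \cdot 1 \left(11 - 3\right)} = 5784 - \sqrt{14 + \frac{1}{11} \cdot 1 \cdot 8} = 5784 - \sqrt{14 + \frac{8}{11}} = 5784 - \sqrt{\frac{162}{11}} = 5784 - \frac{9 \sqrt{22}}{11}$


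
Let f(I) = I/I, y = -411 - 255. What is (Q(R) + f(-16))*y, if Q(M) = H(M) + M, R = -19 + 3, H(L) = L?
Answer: 20646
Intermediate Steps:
R = -16
y = -666
f(I) = 1
Q(M) = 2*M (Q(M) = M + M = 2*M)
(Q(R) + f(-16))*y = (2*(-16) + 1)*(-666) = (-32 + 1)*(-666) = -31*(-666) = 20646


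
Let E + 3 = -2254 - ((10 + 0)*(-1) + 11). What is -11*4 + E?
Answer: -2302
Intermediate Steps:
E = -2258 (E = -3 + (-2254 - ((10 + 0)*(-1) + 11)) = -3 + (-2254 - (10*(-1) + 11)) = -3 + (-2254 - (-10 + 11)) = -3 + (-2254 - 1*1) = -3 + (-2254 - 1) = -3 - 2255 = -2258)
-11*4 + E = -11*4 - 2258 = -44 - 2258 = -2302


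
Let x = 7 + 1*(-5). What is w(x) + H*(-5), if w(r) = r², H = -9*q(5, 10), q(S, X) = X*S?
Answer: 2254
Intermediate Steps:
q(S, X) = S*X
x = 2 (x = 7 - 5 = 2)
H = -450 (H = -45*10 = -9*50 = -450)
w(x) + H*(-5) = 2² - 450*(-5) = 4 + 2250 = 2254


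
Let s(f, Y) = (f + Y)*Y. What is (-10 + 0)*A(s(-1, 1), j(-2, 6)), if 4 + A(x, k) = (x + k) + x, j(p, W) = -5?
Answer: 90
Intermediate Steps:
s(f, Y) = Y*(Y + f) (s(f, Y) = (Y + f)*Y = Y*(Y + f))
A(x, k) = -4 + k + 2*x (A(x, k) = -4 + ((x + k) + x) = -4 + ((k + x) + x) = -4 + (k + 2*x) = -4 + k + 2*x)
(-10 + 0)*A(s(-1, 1), j(-2, 6)) = (-10 + 0)*(-4 - 5 + 2*(1*(1 - 1))) = -10*(-4 - 5 + 2*(1*0)) = -10*(-4 - 5 + 2*0) = -10*(-4 - 5 + 0) = -10*(-9) = 90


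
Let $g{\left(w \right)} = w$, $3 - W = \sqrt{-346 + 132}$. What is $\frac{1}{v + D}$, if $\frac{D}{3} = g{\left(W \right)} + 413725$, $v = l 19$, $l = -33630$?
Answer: $\frac{100369}{60443617287} + \frac{i \sqrt{214}}{120887234574} \approx 1.6605 \cdot 10^{-6} + 1.2101 \cdot 10^{-10} i$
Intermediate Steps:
$W = 3 - i \sqrt{214}$ ($W = 3 - \sqrt{-346 + 132} = 3 - \sqrt{-214} = 3 - i \sqrt{214} \approx 3.0 - 14.629 i$)
$v = -638970$ ($v = \left(-33630\right) 19 = -638970$)
$D = 1241184 - 3 i \sqrt{214}$ ($D = 3 \left(\left(3 - i \sqrt{214}\right) + 413725\right) = 3 \left(413728 - i \sqrt{214}\right) = 1241184 - 3 i \sqrt{214} \approx 1.2412 \cdot 10^{6} - 43.886 i$)
$\frac{1}{v + D} = \frac{1}{-638970 + \left(1241184 - 3 i \sqrt{214}\right)} = \frac{1}{602214 - 3 i \sqrt{214}}$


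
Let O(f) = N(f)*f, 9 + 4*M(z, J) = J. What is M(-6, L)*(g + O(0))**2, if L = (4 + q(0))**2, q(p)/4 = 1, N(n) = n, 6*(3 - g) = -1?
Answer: 19855/144 ≈ 137.88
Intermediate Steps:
g = 19/6 (g = 3 - 1/6*(-1) = 3 + 1/6 = 19/6 ≈ 3.1667)
q(p) = 4 (q(p) = 4*1 = 4)
L = 64 (L = (4 + 4)**2 = 8**2 = 64)
M(z, J) = -9/4 + J/4
O(f) = f**2 (O(f) = f*f = f**2)
M(-6, L)*(g + O(0))**2 = (-9/4 + (1/4)*64)*(19/6 + 0**2)**2 = (-9/4 + 16)*(19/6 + 0)**2 = 55*(19/6)**2/4 = (55/4)*(361/36) = 19855/144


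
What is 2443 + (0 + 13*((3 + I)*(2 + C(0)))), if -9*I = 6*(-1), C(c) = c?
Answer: 7615/3 ≈ 2538.3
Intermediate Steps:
I = 2/3 (I = -2*(-1)/3 = -1/9*(-6) = 2/3 ≈ 0.66667)
2443 + (0 + 13*((3 + I)*(2 + C(0)))) = 2443 + (0 + 13*((3 + 2/3)*(2 + 0))) = 2443 + (0 + 13*((11/3)*2)) = 2443 + (0 + 13*(22/3)) = 2443 + (0 + 286/3) = 2443 + 286/3 = 7615/3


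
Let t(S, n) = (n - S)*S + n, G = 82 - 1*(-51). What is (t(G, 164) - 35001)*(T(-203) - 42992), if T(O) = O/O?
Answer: 1320425574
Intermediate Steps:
T(O) = 1
G = 133 (G = 82 + 51 = 133)
t(S, n) = n + S*(n - S) (t(S, n) = S*(n - S) + n = n + S*(n - S))
(t(G, 164) - 35001)*(T(-203) - 42992) = ((164 - 1*133² + 133*164) - 35001)*(1 - 42992) = ((164 - 1*17689 + 21812) - 35001)*(-42991) = ((164 - 17689 + 21812) - 35001)*(-42991) = (4287 - 35001)*(-42991) = -30714*(-42991) = 1320425574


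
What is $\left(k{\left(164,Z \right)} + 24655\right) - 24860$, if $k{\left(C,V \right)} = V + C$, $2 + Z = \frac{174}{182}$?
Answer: $- \frac{3826}{91} \approx -42.044$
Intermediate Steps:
$Z = - \frac{95}{91}$ ($Z = -2 + \frac{174}{182} = -2 + 174 \cdot \frac{1}{182} = -2 + \frac{87}{91} = - \frac{95}{91} \approx -1.044$)
$k{\left(C,V \right)} = C + V$
$\left(k{\left(164,Z \right)} + 24655\right) - 24860 = \left(\left(164 - \frac{95}{91}\right) + 24655\right) - 24860 = \left(\frac{14829}{91} + 24655\right) - 24860 = \frac{2258434}{91} - 24860 = - \frac{3826}{91}$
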